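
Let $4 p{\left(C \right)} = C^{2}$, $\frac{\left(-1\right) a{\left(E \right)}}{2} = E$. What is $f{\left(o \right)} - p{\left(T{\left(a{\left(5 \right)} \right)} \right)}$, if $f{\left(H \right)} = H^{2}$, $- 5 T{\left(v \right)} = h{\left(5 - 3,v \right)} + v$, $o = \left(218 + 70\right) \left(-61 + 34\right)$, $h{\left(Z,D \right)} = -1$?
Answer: $\frac{6046617479}{100} \approx 6.0466 \cdot 10^{7}$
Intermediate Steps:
$a{\left(E \right)} = - 2 E$
$o = -7776$ ($o = 288 \left(-27\right) = -7776$)
$T{\left(v \right)} = \frac{1}{5} - \frac{v}{5}$ ($T{\left(v \right)} = - \frac{-1 + v}{5} = \frac{1}{5} - \frac{v}{5}$)
$p{\left(C \right)} = \frac{C^{2}}{4}$
$f{\left(o \right)} - p{\left(T{\left(a{\left(5 \right)} \right)} \right)} = \left(-7776\right)^{2} - \frac{\left(\frac{1}{5} - \frac{\left(-2\right) 5}{5}\right)^{2}}{4} = 60466176 - \frac{\left(\frac{1}{5} - -2\right)^{2}}{4} = 60466176 - \frac{\left(\frac{1}{5} + 2\right)^{2}}{4} = 60466176 - \frac{\left(\frac{11}{5}\right)^{2}}{4} = 60466176 - \frac{1}{4} \cdot \frac{121}{25} = 60466176 - \frac{121}{100} = \frac{6046617479}{100}$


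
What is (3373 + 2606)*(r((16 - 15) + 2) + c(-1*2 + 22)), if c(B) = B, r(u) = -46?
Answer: -155454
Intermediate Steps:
(3373 + 2606)*(r((16 - 15) + 2) + c(-1*2 + 22)) = (3373 + 2606)*(-46 + (-1*2 + 22)) = 5979*(-46 + (-2 + 22)) = 5979*(-46 + 20) = 5979*(-26) = -155454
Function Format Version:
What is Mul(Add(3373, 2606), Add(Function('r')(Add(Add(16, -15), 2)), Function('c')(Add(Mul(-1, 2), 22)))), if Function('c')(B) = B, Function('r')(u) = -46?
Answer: -155454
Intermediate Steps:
Mul(Add(3373, 2606), Add(Function('r')(Add(Add(16, -15), 2)), Function('c')(Add(Mul(-1, 2), 22)))) = Mul(Add(3373, 2606), Add(-46, Add(Mul(-1, 2), 22))) = Mul(5979, Add(-46, Add(-2, 22))) = Mul(5979, Add(-46, 20)) = Mul(5979, -26) = -155454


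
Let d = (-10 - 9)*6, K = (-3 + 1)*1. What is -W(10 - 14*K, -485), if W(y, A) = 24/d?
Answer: 4/19 ≈ 0.21053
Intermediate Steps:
K = -2 (K = -2*1 = -2)
d = -114 (d = -19*6 = -114)
W(y, A) = -4/19 (W(y, A) = 24/(-114) = 24*(-1/114) = -4/19)
-W(10 - 14*K, -485) = -1*(-4/19) = 4/19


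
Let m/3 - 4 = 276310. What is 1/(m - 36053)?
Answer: 1/792889 ≈ 1.2612e-6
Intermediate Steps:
m = 828942 (m = 12 + 3*276310 = 12 + 828930 = 828942)
1/(m - 36053) = 1/(828942 - 36053) = 1/792889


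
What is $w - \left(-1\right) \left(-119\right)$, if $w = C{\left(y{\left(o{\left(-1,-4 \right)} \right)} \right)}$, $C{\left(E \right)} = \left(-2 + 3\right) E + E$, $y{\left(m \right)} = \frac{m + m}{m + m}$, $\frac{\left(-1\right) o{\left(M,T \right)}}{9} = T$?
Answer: $-117$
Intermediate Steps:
$o{\left(M,T \right)} = - 9 T$
$y{\left(m \right)} = 1$ ($y{\left(m \right)} = \frac{2 m}{2 m} = 2 m \frac{1}{2 m} = 1$)
$C{\left(E \right)} = 2 E$ ($C{\left(E \right)} = 1 E + E = E + E = 2 E$)
$w = 2$ ($w = 2 \cdot 1 = 2$)
$w - \left(-1\right) \left(-119\right) = 2 - \left(-1\right) \left(-119\right) = 2 - 119 = -117$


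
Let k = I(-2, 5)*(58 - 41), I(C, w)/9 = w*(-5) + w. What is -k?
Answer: 3060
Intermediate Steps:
I(C, w) = -36*w (I(C, w) = 9*(w*(-5) + w) = 9*(-5*w + w) = 9*(-4*w) = -36*w)
k = -3060 (k = (-36*5)*(58 - 41) = -180*17 = -3060)
-k = -1*(-3060) = 3060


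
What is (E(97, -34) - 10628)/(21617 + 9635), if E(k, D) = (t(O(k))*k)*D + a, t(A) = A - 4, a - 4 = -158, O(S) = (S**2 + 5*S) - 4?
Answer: -16307405/15626 ≈ -1043.6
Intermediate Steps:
O(S) = -4 + S**2 + 5*S
a = -154 (a = 4 - 158 = -154)
t(A) = -4 + A
E(k, D) = -154 + D*k*(-8 + k**2 + 5*k) (E(k, D) = ((-4 + (-4 + k**2 + 5*k))*k)*D - 154 = ((-8 + k**2 + 5*k)*k)*D - 154 = (k*(-8 + k**2 + 5*k))*D - 154 = D*k*(-8 + k**2 + 5*k) - 154 = -154 + D*k*(-8 + k**2 + 5*k))
(E(97, -34) - 10628)/(21617 + 9635) = ((-154 - 34*97*(-8 + 97**2 + 5*97)) - 10628)/(21617 + 9635) = ((-154 - 34*97*(-8 + 9409 + 485)) - 10628)/31252 = ((-154 - 34*97*9886) - 10628)*(1/31252) = ((-154 - 32604028) - 10628)*(1/31252) = (-32604182 - 10628)*(1/31252) = -32614810*1/31252 = -16307405/15626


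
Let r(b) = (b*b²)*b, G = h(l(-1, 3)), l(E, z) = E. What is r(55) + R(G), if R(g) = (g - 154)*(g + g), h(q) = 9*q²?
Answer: 9148015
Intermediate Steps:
G = 9 (G = 9*(-1)² = 9*1 = 9)
r(b) = b⁴ (r(b) = b³*b = b⁴)
R(g) = 2*g*(-154 + g) (R(g) = (-154 + g)*(2*g) = 2*g*(-154 + g))
r(55) + R(G) = 55⁴ + 2*9*(-154 + 9) = 9150625 + 2*9*(-145) = 9150625 - 2610 = 9148015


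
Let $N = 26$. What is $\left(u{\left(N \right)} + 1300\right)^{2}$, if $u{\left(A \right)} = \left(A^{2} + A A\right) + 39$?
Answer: $7241481$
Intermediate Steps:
$u{\left(A \right)} = 39 + 2 A^{2}$ ($u{\left(A \right)} = \left(A^{2} + A^{2}\right) + 39 = 2 A^{2} + 39 = 39 + 2 A^{2}$)
$\left(u{\left(N \right)} + 1300\right)^{2} = \left(\left(39 + 2 \cdot 26^{2}\right) + 1300\right)^{2} = \left(\left(39 + 2 \cdot 676\right) + 1300\right)^{2} = \left(\left(39 + 1352\right) + 1300\right)^{2} = \left(1391 + 1300\right)^{2} = 2691^{2} = 7241481$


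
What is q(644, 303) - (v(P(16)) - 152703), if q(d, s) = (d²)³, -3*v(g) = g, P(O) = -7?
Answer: 214011178659818870/3 ≈ 7.1337e+16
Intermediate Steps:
v(g) = -g/3
q(d, s) = d⁶
q(644, 303) - (v(P(16)) - 152703) = 644⁶ - (-⅓*(-7) - 152703) = 71337059553120256 - (7/3 - 152703) = 71337059553120256 - 1*(-458102/3) = 71337059553120256 + 458102/3 = 214011178659818870/3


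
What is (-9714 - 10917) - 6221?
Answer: -26852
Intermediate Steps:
(-9714 - 10917) - 6221 = -20631 - 6221 = -26852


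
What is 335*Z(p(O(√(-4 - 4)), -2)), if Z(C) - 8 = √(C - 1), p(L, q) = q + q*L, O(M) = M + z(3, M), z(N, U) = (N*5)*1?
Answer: 2680 + 335*√(-33 - 4*I*√2) ≈ 2844.3 - 1931.4*I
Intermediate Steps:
z(N, U) = 5*N (z(N, U) = (5*N)*1 = 5*N)
O(M) = 15 + M (O(M) = M + 5*3 = M + 15 = 15 + M)
p(L, q) = q + L*q
Z(C) = 8 + √(-1 + C) (Z(C) = 8 + √(C - 1) = 8 + √(-1 + C))
335*Z(p(O(√(-4 - 4)), -2)) = 335*(8 + √(-1 - 2*(1 + (15 + √(-4 - 4))))) = 335*(8 + √(-1 - 2*(1 + (15 + √(-8))))) = 335*(8 + √(-1 - 2*(1 + (15 + 2*I*√2)))) = 335*(8 + √(-1 - 2*(16 + 2*I*√2))) = 335*(8 + √(-1 + (-32 - 4*I*√2))) = 335*(8 + √(-33 - 4*I*√2)) = 2680 + 335*√(-33 - 4*I*√2)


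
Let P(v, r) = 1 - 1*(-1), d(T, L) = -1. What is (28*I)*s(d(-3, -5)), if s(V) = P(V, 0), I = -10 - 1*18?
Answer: -1568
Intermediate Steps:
I = -28 (I = -10 - 18 = -28)
P(v, r) = 2 (P(v, r) = 1 + 1 = 2)
s(V) = 2
(28*I)*s(d(-3, -5)) = (28*(-28))*2 = -784*2 = -1568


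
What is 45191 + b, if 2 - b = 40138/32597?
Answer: 1473116083/32597 ≈ 45192.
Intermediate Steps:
b = 25056/32597 (b = 2 - 40138/32597 = 25056/32597 ≈ 0.76866)
45191 + b = 45191 + 25056/32597 = 1473116083/32597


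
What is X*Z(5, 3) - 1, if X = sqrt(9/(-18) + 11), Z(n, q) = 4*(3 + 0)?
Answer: -1 + 6*sqrt(42) ≈ 37.884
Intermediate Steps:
Z(n, q) = 12 (Z(n, q) = 4*3 = 12)
X = sqrt(42)/2 (X = sqrt(9*(-1/18) + 11) = sqrt(-1/2 + 11) = sqrt(21/2) = sqrt(42)/2 ≈ 3.2404)
X*Z(5, 3) - 1 = (sqrt(42)/2)*12 - 1 = 6*sqrt(42) - 1 = -1 + 6*sqrt(42)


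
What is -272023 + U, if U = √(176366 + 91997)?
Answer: -272023 + 79*√43 ≈ -2.7151e+5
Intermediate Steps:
U = 79*√43 (U = √268363 = 79*√43 ≈ 518.04)
-272023 + U = -272023 + 79*√43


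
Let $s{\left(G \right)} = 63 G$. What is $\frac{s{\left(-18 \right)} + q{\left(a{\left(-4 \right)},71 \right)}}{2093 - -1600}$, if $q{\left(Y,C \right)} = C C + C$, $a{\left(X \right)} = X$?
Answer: $\frac{1326}{1231} \approx 1.0772$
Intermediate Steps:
$q{\left(Y,C \right)} = C + C^{2}$ ($q{\left(Y,C \right)} = C^{2} + C = C + C^{2}$)
$\frac{s{\left(-18 \right)} + q{\left(a{\left(-4 \right)},71 \right)}}{2093 - -1600} = \frac{63 \left(-18\right) + 71 \left(1 + 71\right)}{2093 - -1600} = \frac{-1134 + 71 \cdot 72}{2093 + 1600} = \frac{-1134 + 5112}{3693} = 3978 \cdot \frac{1}{3693} = \frac{1326}{1231}$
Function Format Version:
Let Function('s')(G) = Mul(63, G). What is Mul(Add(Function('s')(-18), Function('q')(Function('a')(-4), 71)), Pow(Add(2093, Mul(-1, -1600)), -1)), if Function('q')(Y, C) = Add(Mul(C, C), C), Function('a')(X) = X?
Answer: Rational(1326, 1231) ≈ 1.0772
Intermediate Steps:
Function('q')(Y, C) = Add(C, Pow(C, 2)) (Function('q')(Y, C) = Add(Pow(C, 2), C) = Add(C, Pow(C, 2)))
Mul(Add(Function('s')(-18), Function('q')(Function('a')(-4), 71)), Pow(Add(2093, Mul(-1, -1600)), -1)) = Mul(Add(Mul(63, -18), Mul(71, Add(1, 71))), Pow(Add(2093, Mul(-1, -1600)), -1)) = Mul(Add(-1134, Mul(71, 72)), Pow(Add(2093, 1600), -1)) = Mul(Add(-1134, 5112), Pow(3693, -1)) = Mul(3978, Rational(1, 3693)) = Rational(1326, 1231)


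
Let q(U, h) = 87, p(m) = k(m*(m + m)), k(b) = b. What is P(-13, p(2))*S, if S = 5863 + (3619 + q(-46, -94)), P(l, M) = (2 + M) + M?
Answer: 172242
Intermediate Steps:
p(m) = 2*m² (p(m) = m*(m + m) = m*(2*m) = 2*m²)
P(l, M) = 2 + 2*M
S = 9569 (S = 5863 + (3619 + 87) = 5863 + 3706 = 9569)
P(-13, p(2))*S = (2 + 2*(2*2²))*9569 = (2 + 2*(2*4))*9569 = (2 + 2*8)*9569 = (2 + 16)*9569 = 18*9569 = 172242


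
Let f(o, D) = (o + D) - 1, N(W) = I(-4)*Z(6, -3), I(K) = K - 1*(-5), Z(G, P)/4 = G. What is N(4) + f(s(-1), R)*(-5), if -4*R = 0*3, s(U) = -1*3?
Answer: 44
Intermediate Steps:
Z(G, P) = 4*G
s(U) = -3
R = 0 (R = -0*3 = -¼*0 = 0)
I(K) = 5 + K (I(K) = K + 5 = 5 + K)
N(W) = 24 (N(W) = (5 - 4)*(4*6) = 1*24 = 24)
f(o, D) = -1 + D + o (f(o, D) = (D + o) - 1 = -1 + D + o)
N(4) + f(s(-1), R)*(-5) = 24 + (-1 + 0 - 3)*(-5) = 24 - 4*(-5) = 24 + 20 = 44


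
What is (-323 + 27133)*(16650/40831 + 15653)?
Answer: 2447922642190/5833 ≈ 4.1967e+8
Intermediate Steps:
(-323 + 27133)*(16650/40831 + 15653) = 26810*(16650*(1/40831) + 15653) = 26810*(16650/40831 + 15653) = 26810*(639144293/40831) = 2447922642190/5833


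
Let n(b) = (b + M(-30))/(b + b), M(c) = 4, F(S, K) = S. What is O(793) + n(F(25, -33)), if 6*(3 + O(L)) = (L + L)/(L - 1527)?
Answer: -76523/27525 ≈ -2.7801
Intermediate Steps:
n(b) = (4 + b)/(2*b) (n(b) = (b + 4)/(b + b) = (4 + b)/((2*b)) = (4 + b)*(1/(2*b)) = (4 + b)/(2*b))
O(L) = -3 + L/(3*(-1527 + L)) (O(L) = -3 + ((L + L)/(L - 1527))/6 = -3 + ((2*L)/(-1527 + L))/6 = -3 + (2*L/(-1527 + L))/6 = -3 + L/(3*(-1527 + L)))
O(793) + n(F(25, -33)) = (13743 - 8*793)/(3*(-1527 + 793)) + (½)*(4 + 25)/25 = (⅓)*(13743 - 6344)/(-734) + (½)*(1/25)*29 = (⅓)*(-1/734)*7399 + 29/50 = -7399/2202 + 29/50 = -76523/27525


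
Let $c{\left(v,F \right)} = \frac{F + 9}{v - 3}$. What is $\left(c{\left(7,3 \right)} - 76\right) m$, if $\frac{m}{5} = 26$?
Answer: $-9490$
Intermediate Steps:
$m = 130$ ($m = 5 \cdot 26 = 130$)
$c{\left(v,F \right)} = \frac{9 + F}{-3 + v}$
$\left(c{\left(7,3 \right)} - 76\right) m = \left(\frac{9 + 3}{-3 + 7} - 76\right) 130 = \left(\frac{1}{4} \cdot 12 - 76\right) 130 = \left(3 - 76\right) 130 = \left(-73\right) 130 = -9490$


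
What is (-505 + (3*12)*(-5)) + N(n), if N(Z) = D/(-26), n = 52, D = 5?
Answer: -17815/26 ≈ -685.19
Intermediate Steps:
N(Z) = -5/26 (N(Z) = 5/(-26) = 5*(-1/26) = -5/26)
(-505 + (3*12)*(-5)) + N(n) = (-505 + (3*12)*(-5)) - 5/26 = (-505 + 36*(-5)) - 5/26 = (-505 - 180) - 5/26 = -685 - 5/26 = -17815/26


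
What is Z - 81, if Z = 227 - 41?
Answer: 105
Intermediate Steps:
Z = 186
Z - 81 = 186 - 81 = 105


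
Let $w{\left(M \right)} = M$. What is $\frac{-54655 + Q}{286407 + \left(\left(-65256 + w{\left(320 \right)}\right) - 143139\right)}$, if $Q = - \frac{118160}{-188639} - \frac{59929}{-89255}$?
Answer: $- \frac{230050739911636}{329718460764935} \approx -0.69772$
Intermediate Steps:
$Q = \frac{21851317431}{16836973945}$ ($Q = \left(-118160\right) \left(- \frac{1}{188639}\right) - - \frac{59929}{89255} = \frac{118160}{188639} + \frac{59929}{89255} = \frac{21851317431}{16836973945} \approx 1.2978$)
$\frac{-54655 + Q}{286407 + \left(\left(-65256 + w{\left(320 \right)}\right) - 143139\right)} = \frac{-54655 + \frac{21851317431}{16836973945}}{286407 + \left(\left(-65256 + 320\right) - 143139\right)} = - \frac{920202959646544}{16836973945 \left(286407 - 208075\right)} = - \frac{920202959646544}{16836973945 \cdot 78332} = \left(- \frac{920202959646544}{16836973945}\right) \frac{1}{78332} = - \frac{230050739911636}{329718460764935}$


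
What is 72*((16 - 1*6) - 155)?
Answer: -10440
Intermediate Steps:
72*((16 - 1*6) - 155) = 72*((16 - 6) - 155) = 72*(10 - 155) = 72*(-145) = -10440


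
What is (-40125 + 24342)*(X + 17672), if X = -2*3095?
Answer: -181220406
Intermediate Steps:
X = -6190
(-40125 + 24342)*(X + 17672) = (-40125 + 24342)*(-6190 + 17672) = -15783*11482 = -181220406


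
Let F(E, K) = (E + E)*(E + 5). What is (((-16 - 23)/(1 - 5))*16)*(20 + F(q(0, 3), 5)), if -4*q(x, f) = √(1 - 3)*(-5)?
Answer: 2145 + 1950*I*√2 ≈ 2145.0 + 2757.7*I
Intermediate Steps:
q(x, f) = 5*I*√2/4 (q(x, f) = -√(1 - 3)*(-5)/4 = -√(-2)*(-5)/4 = -I*√2*(-5)/4 = -(-5)*I*√2/4 = 5*I*√2/4)
F(E, K) = 2*E*(5 + E) (F(E, K) = (2*E)*(5 + E) = 2*E*(5 + E))
(((-16 - 23)/(1 - 5))*16)*(20 + F(q(0, 3), 5)) = (((-16 - 23)/(1 - 5))*16)*(20 + 2*(5*I*√2/4)*(5 + 5*I*√2/4)) = (-39/(-4)*16)*(20 + 5*I*√2*(5 + 5*I*√2/4)/2) = (-39*(-¼)*16)*(20 + 5*I*√2*(5 + 5*I*√2/4)/2) = ((39/4)*16)*(20 + 5*I*√2*(5 + 5*I*√2/4)/2) = 156*(20 + 5*I*√2*(5 + 5*I*√2/4)/2) = 3120 + 390*I*√2*(5 + 5*I*√2/4)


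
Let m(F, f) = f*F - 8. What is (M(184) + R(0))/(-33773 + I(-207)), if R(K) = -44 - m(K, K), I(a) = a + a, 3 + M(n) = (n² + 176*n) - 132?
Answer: -66069/34187 ≈ -1.9326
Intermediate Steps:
m(F, f) = -8 + F*f (m(F, f) = F*f - 8 = -8 + F*f)
M(n) = -135 + n² + 176*n (M(n) = -3 + ((n² + 176*n) - 132) = -3 + (-132 + n² + 176*n) = -135 + n² + 176*n)
I(a) = 2*a
R(K) = -36 - K² (R(K) = -44 - (-8 + K*K) = -44 - (-8 + K²) = -44 + (8 - K²) = -36 - K²)
(M(184) + R(0))/(-33773 + I(-207)) = ((-135 + 184² + 176*184) + (-36 - 1*0²))/(-33773 + 2*(-207)) = ((-135 + 33856 + 32384) + (-36 - 1*0))/(-33773 - 414) = (66105 + (-36 + 0))/(-34187) = (66105 - 36)*(-1/34187) = 66069*(-1/34187) = -66069/34187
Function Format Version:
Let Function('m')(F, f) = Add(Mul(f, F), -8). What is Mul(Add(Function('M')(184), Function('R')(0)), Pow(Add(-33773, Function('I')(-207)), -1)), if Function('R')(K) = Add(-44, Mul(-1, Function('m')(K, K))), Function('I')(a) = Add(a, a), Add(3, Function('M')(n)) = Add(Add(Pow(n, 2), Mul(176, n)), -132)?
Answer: Rational(-66069, 34187) ≈ -1.9326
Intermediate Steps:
Function('m')(F, f) = Add(-8, Mul(F, f)) (Function('m')(F, f) = Add(Mul(F, f), -8) = Add(-8, Mul(F, f)))
Function('M')(n) = Add(-135, Pow(n, 2), Mul(176, n)) (Function('M')(n) = Add(-3, Add(Add(Pow(n, 2), Mul(176, n)), -132)) = Add(-3, Add(-132, Pow(n, 2), Mul(176, n))) = Add(-135, Pow(n, 2), Mul(176, n)))
Function('I')(a) = Mul(2, a)
Function('R')(K) = Add(-36, Mul(-1, Pow(K, 2))) (Function('R')(K) = Add(-44, Mul(-1, Add(-8, Mul(K, K)))) = Add(-44, Mul(-1, Add(-8, Pow(K, 2)))) = Add(-44, Add(8, Mul(-1, Pow(K, 2)))) = Add(-36, Mul(-1, Pow(K, 2))))
Mul(Add(Function('M')(184), Function('R')(0)), Pow(Add(-33773, Function('I')(-207)), -1)) = Mul(Add(Add(-135, Pow(184, 2), Mul(176, 184)), Add(-36, Mul(-1, Pow(0, 2)))), Pow(Add(-33773, Mul(2, -207)), -1)) = Mul(Add(Add(-135, 33856, 32384), Add(-36, Mul(-1, 0))), Pow(Add(-33773, -414), -1)) = Mul(Add(66105, Add(-36, 0)), Pow(-34187, -1)) = Mul(Add(66105, -36), Rational(-1, 34187)) = Mul(66069, Rational(-1, 34187)) = Rational(-66069, 34187)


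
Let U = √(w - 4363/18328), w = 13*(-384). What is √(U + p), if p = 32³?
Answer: √(687955116032 + 2291*I*√419242640098)/4582 ≈ 181.02 + 0.19516*I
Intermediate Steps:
w = -4992
U = I*√419242640098/9164 (U = √(-4992 - 4363/18328) = √(-91497739/18328) = I*√419242640098/9164 ≈ 70.656*I)
p = 32768
√(U + p) = √(I*√419242640098/9164 + 32768) = √(32768 + I*√419242640098/9164)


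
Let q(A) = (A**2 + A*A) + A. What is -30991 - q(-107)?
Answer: -53782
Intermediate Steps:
q(A) = A + 2*A**2 (q(A) = (A**2 + A**2) + A = 2*A**2 + A = A + 2*A**2)
-30991 - q(-107) = -30991 - (-107)*(1 + 2*(-107)) = -30991 - (-107)*(1 - 214) = -30991 - (-107)*(-213) = -30991 - 1*22791 = -30991 - 22791 = -53782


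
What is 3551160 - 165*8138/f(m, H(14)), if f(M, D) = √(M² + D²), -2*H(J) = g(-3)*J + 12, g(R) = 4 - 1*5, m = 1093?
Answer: 3551160 - 134277*√47786/23893 ≈ 3.5499e+6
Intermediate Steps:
g(R) = -1 (g(R) = 4 - 5 = -1)
H(J) = -6 + J/2 (H(J) = -(-J + 12)/2 = -(12 - J)/2 = -6 + J/2)
f(M, D) = √(D² + M²)
3551160 - 165*8138/f(m, H(14)) = 3551160 - 165*8138/(√((-6 + (½)*14)² + 1093²)) = 3551160 - 1342770/(√((-6 + 7)² + 1194649)) = 3551160 - 1342770/(√(1² + 1194649)) = 3551160 - 1342770/(√(1 + 1194649)) = 3551160 - 1342770/(√1194650) = 3551160 - 1342770/(5*√47786) = 3551160 - 1342770*√47786/238930 = 3551160 - 134277*√47786/23893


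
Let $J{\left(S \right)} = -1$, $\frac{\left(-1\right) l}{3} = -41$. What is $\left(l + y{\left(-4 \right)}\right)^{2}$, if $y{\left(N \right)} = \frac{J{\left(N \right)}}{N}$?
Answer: $\frac{243049}{16} \approx 15191.0$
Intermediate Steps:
$l = 123$ ($l = \left(-3\right) \left(-41\right) = 123$)
$y{\left(N \right)} = - \frac{1}{N}$
$\left(l + y{\left(-4 \right)}\right)^{2} = \left(123 - \frac{1}{-4}\right)^{2} = \left(123 - - \frac{1}{4}\right)^{2} = \left(123 + \frac{1}{4}\right)^{2} = \left(\frac{493}{4}\right)^{2} = \frac{243049}{16}$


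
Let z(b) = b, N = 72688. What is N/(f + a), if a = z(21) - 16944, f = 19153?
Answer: 36344/1115 ≈ 32.596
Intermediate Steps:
a = -16923 (a = 21 - 16944 = -16923)
N/(f + a) = 72688/(19153 - 16923) = 72688/2230 = 72688*(1/2230) = 36344/1115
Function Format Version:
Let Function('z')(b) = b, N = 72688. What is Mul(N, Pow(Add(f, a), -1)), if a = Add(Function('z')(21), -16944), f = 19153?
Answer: Rational(36344, 1115) ≈ 32.596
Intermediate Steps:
a = -16923 (a = Add(21, -16944) = -16923)
Mul(N, Pow(Add(f, a), -1)) = Mul(72688, Pow(Add(19153, -16923), -1)) = Mul(72688, Pow(2230, -1)) = Mul(72688, Rational(1, 2230)) = Rational(36344, 1115)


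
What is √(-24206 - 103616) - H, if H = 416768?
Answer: -416768 + I*√127822 ≈ -4.1677e+5 + 357.52*I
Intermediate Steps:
√(-24206 - 103616) - H = √(-24206 - 103616) - 1*416768 = √(-127822) - 416768 = I*√127822 - 416768 = -416768 + I*√127822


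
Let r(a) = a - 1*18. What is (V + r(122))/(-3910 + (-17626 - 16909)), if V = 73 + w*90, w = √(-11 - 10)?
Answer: -59/12815 - 6*I*√21/2563 ≈ -0.004604 - 0.010728*I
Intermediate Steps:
r(a) = -18 + a (r(a) = a - 18 = -18 + a)
w = I*√21 (w = √(-21) = I*√21 ≈ 4.5826*I)
V = 73 + 90*I*√21 (V = 73 + (I*√21)*90 = 73 + 90*I*√21 ≈ 73.0 + 412.43*I)
(V + r(122))/(-3910 + (-17626 - 16909)) = ((73 + 90*I*√21) + (-18 + 122))/(-3910 + (-17626 - 16909)) = ((73 + 90*I*√21) + 104)/(-3910 - 34535) = (177 + 90*I*√21)/(-38445) = (177 + 90*I*√21)*(-1/38445) = -59/12815 - 6*I*√21/2563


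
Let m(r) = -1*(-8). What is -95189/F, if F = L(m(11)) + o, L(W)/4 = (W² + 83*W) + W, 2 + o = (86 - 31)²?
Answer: -95189/5967 ≈ -15.953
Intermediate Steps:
o = 3023 (o = -2 + (86 - 31)² = -2 + 55² = -2 + 3025 = 3023)
m(r) = 8
L(W) = 4*W² + 336*W (L(W) = 4*((W² + 83*W) + W) = 4*(W² + 84*W) = 4*W² + 336*W)
F = 5967 (F = 4*8*(84 + 8) + 3023 = 4*8*92 + 3023 = 2944 + 3023 = 5967)
-95189/F = -95189/5967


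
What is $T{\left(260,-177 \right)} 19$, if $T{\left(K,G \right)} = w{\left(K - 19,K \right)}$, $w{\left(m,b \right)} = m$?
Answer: $4579$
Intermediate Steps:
$T{\left(K,G \right)} = -19 + K$ ($T{\left(K,G \right)} = K - 19 = -19 + K$)
$T{\left(260,-177 \right)} 19 = \left(-19 + 260\right) 19 = 241 \cdot 19 = 4579$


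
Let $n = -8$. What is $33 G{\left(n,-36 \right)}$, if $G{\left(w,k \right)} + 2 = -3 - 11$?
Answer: $-528$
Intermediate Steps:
$G{\left(w,k \right)} = -16$ ($G{\left(w,k \right)} = -2 - 14 = -16$)
$33 G{\left(n,-36 \right)} = 33 \left(-16\right) = -528$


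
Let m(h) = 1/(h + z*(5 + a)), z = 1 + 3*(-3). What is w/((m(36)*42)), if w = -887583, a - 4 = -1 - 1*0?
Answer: 591722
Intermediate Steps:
a = 3 (a = 4 + (-1 - 1*0) = 4 + (-1 + 0) = 4 - 1 = 3)
z = -8 (z = 1 - 9 = -8)
m(h) = 1/(-64 + h) (m(h) = 1/(h - 8*(5 + 3)) = 1/(h - 8*8) = 1/(h - 64) = 1/(-64 + h))
w/((m(36)*42)) = -887583/(42/(-64 + 36)) = -887583/(42/(-28)) = -887583/((-1/28*42)) = -887583/(-3/2) = -887583*(-⅔) = 591722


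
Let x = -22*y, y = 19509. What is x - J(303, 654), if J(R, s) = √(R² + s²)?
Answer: -429198 - 15*√2309 ≈ -4.2992e+5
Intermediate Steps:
x = -429198 (x = -22*19509 = -429198)
x - J(303, 654) = -429198 - √(303² + 654²) = -429198 - √(91809 + 427716) = -429198 - √519525 = -429198 - 15*√2309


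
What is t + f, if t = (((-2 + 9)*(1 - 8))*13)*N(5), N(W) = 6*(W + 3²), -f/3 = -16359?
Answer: -4431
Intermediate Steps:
f = 49077 (f = -3*(-16359) = 49077)
N(W) = 54 + 6*W (N(W) = 6*(W + 9) = 6*(9 + W) = 54 + 6*W)
t = -53508 (t = (((-2 + 9)*(1 - 8))*13)*(54 + 6*5) = ((7*(-7))*13)*(54 + 30) = -49*13*84 = -637*84 = -53508)
t + f = -53508 + 49077 = -4431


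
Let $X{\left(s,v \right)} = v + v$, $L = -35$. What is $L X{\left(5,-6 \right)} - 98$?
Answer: $322$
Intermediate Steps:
$X{\left(s,v \right)} = 2 v$
$L X{\left(5,-6 \right)} - 98 = - 35 \cdot 2 \left(-6\right) - 98 = \left(-35\right) \left(-12\right) - 98 = 420 - 98 = 322$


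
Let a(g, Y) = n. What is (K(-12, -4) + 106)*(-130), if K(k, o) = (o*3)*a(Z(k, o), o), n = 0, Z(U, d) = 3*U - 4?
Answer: -13780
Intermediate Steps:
Z(U, d) = -4 + 3*U
a(g, Y) = 0
K(k, o) = 0 (K(k, o) = (o*3)*0 = (3*o)*0 = 0)
(K(-12, -4) + 106)*(-130) = (0 + 106)*(-130) = 106*(-130) = -13780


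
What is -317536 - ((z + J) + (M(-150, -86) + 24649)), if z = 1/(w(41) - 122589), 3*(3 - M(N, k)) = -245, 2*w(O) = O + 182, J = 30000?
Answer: -273567948589/734865 ≈ -3.7227e+5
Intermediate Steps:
w(O) = 91 + O/2 (w(O) = (O + 182)/2 = (182 + O)/2 = 91 + O/2)
M(N, k) = 254/3 (M(N, k) = 3 - ⅓*(-245) = 3 + 245/3 = 254/3)
z = -2/244955 (z = 1/((91 + (½)*41) - 122589) = 1/((91 + 41/2) - 122589) = 1/(223/2 - 122589) = 1/(-244955/2) = -2/244955 ≈ -8.1648e-6)
-317536 - ((z + J) + (M(-150, -86) + 24649)) = -317536 - ((-2/244955 + 30000) + (254/3 + 24649)) = -317536 - (7348649998/244955 + 74201/3) = -317536 - 1*40221855949/734865 = -317536 - 40221855949/734865 = -273567948589/734865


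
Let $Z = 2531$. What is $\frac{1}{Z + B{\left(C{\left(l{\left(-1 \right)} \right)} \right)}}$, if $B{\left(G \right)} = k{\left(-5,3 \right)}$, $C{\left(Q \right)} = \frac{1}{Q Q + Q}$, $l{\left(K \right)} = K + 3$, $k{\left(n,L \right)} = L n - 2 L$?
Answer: $\frac{1}{2510} \approx 0.00039841$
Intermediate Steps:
$k{\left(n,L \right)} = - 2 L + L n$
$l{\left(K \right)} = 3 + K$
$C{\left(Q \right)} = \frac{1}{Q + Q^{2}}$ ($C{\left(Q \right)} = \frac{1}{Q^{2} + Q} = \frac{1}{Q + Q^{2}}$)
$B{\left(G \right)} = -21$ ($B{\left(G \right)} = 3 \left(-2 - 5\right) = 3 \left(-7\right) = -21$)
$\frac{1}{Z + B{\left(C{\left(l{\left(-1 \right)} \right)} \right)}} = \frac{1}{2531 - 21} = \frac{1}{2510}$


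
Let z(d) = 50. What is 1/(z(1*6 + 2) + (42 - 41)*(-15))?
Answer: 1/35 ≈ 0.028571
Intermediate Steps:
1/(z(1*6 + 2) + (42 - 41)*(-15)) = 1/(50 + (42 - 41)*(-15)) = 1/(50 + 1*(-15)) = 1/(50 - 15) = 1/35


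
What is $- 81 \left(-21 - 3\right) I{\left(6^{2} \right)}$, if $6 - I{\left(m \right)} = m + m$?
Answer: $-128304$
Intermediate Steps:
$I{\left(m \right)} = 6 - 2 m$ ($I{\left(m \right)} = 6 - \left(m + m\right) = 6 - 2 m$)
$- 81 \left(-21 - 3\right) I{\left(6^{2} \right)} = - 81 \left(-21 - 3\right) \left(6 - 2 \cdot 6^{2}\right) = \left(-81\right) \left(-24\right) \left(6 - 72\right) = 1944 \left(6 - 72\right) = 1944 \left(-66\right) = -128304$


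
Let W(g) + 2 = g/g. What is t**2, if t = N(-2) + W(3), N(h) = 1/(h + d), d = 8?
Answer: 25/36 ≈ 0.69444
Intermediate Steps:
W(g) = -1 (W(g) = -2 + g/g = -2 + 1 = -1)
N(h) = 1/(8 + h) (N(h) = 1/(h + 8) = 1/(8 + h))
t = -5/6 (t = 1/(8 - 2) - 1 = 1/6 - 1 = -5/6 ≈ -0.83333)
t**2 = (-5/6)**2 = 25/36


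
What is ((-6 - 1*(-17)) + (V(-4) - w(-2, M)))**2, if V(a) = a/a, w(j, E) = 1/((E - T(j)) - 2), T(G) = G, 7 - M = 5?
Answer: 529/4 ≈ 132.25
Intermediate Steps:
M = 2 (M = 7 - 1*5 = 7 - 5 = 2)
w(j, E) = 1/(-2 + E - j) (w(j, E) = 1/((E - j) - 2) = 1/(-2 + E - j))
V(a) = 1
((-6 - 1*(-17)) + (V(-4) - w(-2, M)))**2 = ((-6 - 1*(-17)) + (1 - (-1)/(2 - 2 - 1*2)))**2 = ((-6 + 17) + (1 - (-1)/(2 - 2 - 2)))**2 = (11 + (1 - (-1)/(-2)))**2 = (11 + (1 - (-1)*(-1)/2))**2 = (11 + (1 - 1*1/2))**2 = (11 + (1 - 1/2))**2 = (11 + 1/2)**2 = (23/2)**2 = 529/4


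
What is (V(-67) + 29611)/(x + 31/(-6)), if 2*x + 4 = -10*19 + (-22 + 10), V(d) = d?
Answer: -177264/649 ≈ -273.13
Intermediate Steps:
x = -103 (x = -2 + (-10*19 + (-22 + 10))/2 = -2 + (-190 - 12)/2 = -2 + (½)*(-202) = -2 - 101 = -103)
(V(-67) + 29611)/(x + 31/(-6)) = (-67 + 29611)/(-103 + 31/(-6)) = 29544/(-103 + 31*(-⅙)) = 29544/(-103 - 31/6) = 29544/(-649/6) = 29544*(-6/649) = -177264/649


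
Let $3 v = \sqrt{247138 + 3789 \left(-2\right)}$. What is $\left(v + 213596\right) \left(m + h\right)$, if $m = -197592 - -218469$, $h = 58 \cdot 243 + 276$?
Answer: $7528618212 + 23498 \sqrt{59890} \approx 7.5344 \cdot 10^{9}$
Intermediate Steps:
$h = 14370$ ($h = 14094 + 276 = 14370$)
$v = \frac{2 \sqrt{59890}}{3}$ ($v = \frac{\sqrt{247138 + 3789 \left(-2\right)}}{3} = \frac{\sqrt{247138 - 7578}}{3} = \frac{\sqrt{239560}}{3} = \frac{2 \sqrt{59890}}{3} \approx 163.15$)
$m = 20877$ ($m = -197592 + 218469 = 20877$)
$\left(v + 213596\right) \left(m + h\right) = \left(\frac{2 \sqrt{59890}}{3} + 213596\right) \left(20877 + 14370\right) = \left(213596 + \frac{2 \sqrt{59890}}{3}\right) 35247 = 7528618212 + 23498 \sqrt{59890}$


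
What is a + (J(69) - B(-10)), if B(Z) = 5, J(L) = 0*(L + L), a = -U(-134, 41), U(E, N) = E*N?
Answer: 5489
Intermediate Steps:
a = 5494 (a = -(-134)*41 = -1*(-5494) = 5494)
J(L) = 0 (J(L) = 0*(2*L) = 0)
a + (J(69) - B(-10)) = 5494 + (0 - 1*5) = 5494 + (0 - 5) = 5494 - 5 = 5489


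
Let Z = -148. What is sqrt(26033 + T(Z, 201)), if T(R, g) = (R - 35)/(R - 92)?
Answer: sqrt(10413505)/20 ≈ 161.35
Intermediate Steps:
T(R, g) = (-35 + R)/(-92 + R)
sqrt(26033 + T(Z, 201)) = sqrt(26033 + (-35 - 148)/(-92 - 148)) = sqrt(26033 - 183/(-240)) = sqrt(26033 - 1/240*(-183)) = sqrt(26033 + 61/80) = sqrt(2082701/80) = sqrt(10413505)/20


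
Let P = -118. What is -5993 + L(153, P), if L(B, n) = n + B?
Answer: -5958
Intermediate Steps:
L(B, n) = B + n
-5993 + L(153, P) = -5993 + (153 - 118) = -5993 + 35 = -5958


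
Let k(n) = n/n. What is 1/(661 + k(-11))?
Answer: 1/662 ≈ 0.0015106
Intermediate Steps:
k(n) = 1
1/(661 + k(-11)) = 1/(661 + 1) = 1/662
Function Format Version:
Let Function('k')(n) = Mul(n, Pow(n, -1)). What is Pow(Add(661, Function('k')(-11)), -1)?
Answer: Rational(1, 662) ≈ 0.0015106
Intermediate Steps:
Function('k')(n) = 1
Pow(Add(661, Function('k')(-11)), -1) = Pow(Add(661, 1), -1) = Pow(662, -1) = Rational(1, 662)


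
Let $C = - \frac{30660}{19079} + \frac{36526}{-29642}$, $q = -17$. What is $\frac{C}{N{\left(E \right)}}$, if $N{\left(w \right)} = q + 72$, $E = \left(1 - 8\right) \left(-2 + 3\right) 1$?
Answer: $- \frac{802851637}{15552342245} \approx -0.051623$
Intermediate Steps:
$C = - \frac{802851637}{282769859}$ ($C = \left(-30660\right) \frac{1}{19079} + 36526 \left(- \frac{1}{29642}\right) = - \frac{30660}{19079} - \frac{18263}{14821} = - \frac{802851637}{282769859} \approx -2.8392$)
$E = -7$ ($E = - 7 \cdot 1 \cdot 1 = \left(-7\right) 1 = -7$)
$N{\left(w \right)} = 55$ ($N{\left(w \right)} = -17 + 72 = 55$)
$\frac{C}{N{\left(E \right)}} = - \frac{802851637}{282769859 \cdot 55} = \left(- \frac{802851637}{282769859}\right) \frac{1}{55} = - \frac{802851637}{15552342245}$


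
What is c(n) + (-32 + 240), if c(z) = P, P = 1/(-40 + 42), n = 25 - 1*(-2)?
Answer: 417/2 ≈ 208.50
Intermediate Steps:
n = 27 (n = 25 + 2 = 27)
P = ½ (P = 1/2 = ½ ≈ 0.50000)
c(z) = ½
c(n) + (-32 + 240) = ½ + (-32 + 240) = ½ + 208 = 417/2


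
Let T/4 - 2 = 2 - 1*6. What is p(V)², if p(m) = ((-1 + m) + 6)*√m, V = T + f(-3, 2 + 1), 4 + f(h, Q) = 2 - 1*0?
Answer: -250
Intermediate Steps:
f(h, Q) = -2 (f(h, Q) = -4 + (2 - 1*0) = -4 + (2 + 0) = -4 + 2 = -2)
T = -8 (T = 8 + 4*(2 - 1*6) = 8 + 4*(2 - 6) = 8 + 4*(-4) = 8 - 16 = -8)
V = -10 (V = -8 - 2 = -10)
p(m) = √m*(5 + m) (p(m) = (5 + m)*√m = √m*(5 + m))
p(V)² = (√(-10)*(5 - 10))² = ((I*√10)*(-5))² = (-5*I*√10)² = -250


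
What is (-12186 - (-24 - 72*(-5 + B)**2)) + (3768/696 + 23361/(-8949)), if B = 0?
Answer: -896143026/86507 ≈ -10359.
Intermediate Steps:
(-12186 - (-24 - 72*(-5 + B)**2)) + (3768/696 + 23361/(-8949)) = (-12186 - (-24 - 72*(-5 + 0)**2)) + (3768/696 + 23361/(-8949)) = (-12186 - (-24 - 72*(-5)**2)) + (3768*(1/696) + 23361*(-1/8949)) = (-12186 - (-24 - 72*25)) + (157/29 - 7787/2983) = (-12186 - (-24 - 1800)) + 242508/86507 = (-12186 - 1*(-1824)) + 242508/86507 = (-12186 + 1824) + 242508/86507 = -10362 + 242508/86507 = -896143026/86507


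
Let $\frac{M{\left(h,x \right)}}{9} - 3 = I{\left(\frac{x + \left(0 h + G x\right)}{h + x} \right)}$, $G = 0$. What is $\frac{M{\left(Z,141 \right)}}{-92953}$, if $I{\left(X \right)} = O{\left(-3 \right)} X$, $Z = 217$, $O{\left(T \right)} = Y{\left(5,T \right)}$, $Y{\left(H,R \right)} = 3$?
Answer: $- \frac{13473}{33277174} \approx -0.00040487$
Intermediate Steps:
$O{\left(T \right)} = 3$
$I{\left(X \right)} = 3 X$
$M{\left(h,x \right)} = 27 + \frac{27 x}{h + x}$ ($M{\left(h,x \right)} = 27 + 9 \cdot 3 \frac{x + \left(0 h + 0 x\right)}{h + x} = 27 + 9 \cdot 3 \frac{x + \left(0 + 0\right)}{h + x} = 27 + 9 \cdot 3 \frac{x + 0}{h + x} = 27 + 9 \cdot 3 \frac{x}{h + x} = 27 + 9 \frac{3 x}{h + x} = 27 + \frac{27 x}{h + x}$)
$\frac{M{\left(Z,141 \right)}}{-92953} = \frac{27 \frac{1}{217 + 141} \left(217 + 2 \cdot 141\right)}{-92953} = \frac{27 \left(217 + 282\right)}{358} \left(- \frac{1}{92953}\right) = 27 \cdot \frac{1}{358} \cdot 499 \left(- \frac{1}{92953}\right) = \frac{13473}{358} \left(- \frac{1}{92953}\right) = - \frac{13473}{33277174}$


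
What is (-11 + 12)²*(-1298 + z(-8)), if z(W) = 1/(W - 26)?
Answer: -44133/34 ≈ -1298.0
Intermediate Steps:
z(W) = 1/(-26 + W)
(-11 + 12)²*(-1298 + z(-8)) = (-11 + 12)²*(-1298 + 1/(-26 - 8)) = 1²*(-1298 + 1/(-34)) = 1*(-1298 - 1/34) = 1*(-44133/34) = -44133/34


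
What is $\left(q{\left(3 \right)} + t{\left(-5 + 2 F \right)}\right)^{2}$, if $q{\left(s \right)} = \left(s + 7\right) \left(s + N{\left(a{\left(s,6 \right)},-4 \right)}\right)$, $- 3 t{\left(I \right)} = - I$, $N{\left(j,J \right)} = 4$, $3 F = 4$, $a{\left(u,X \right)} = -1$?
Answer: $\frac{388129}{81} \approx 4791.7$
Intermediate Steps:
$F = \frac{4}{3}$ ($F = \frac{1}{3} \cdot 4 = \frac{4}{3} \approx 1.3333$)
$t{\left(I \right)} = \frac{I}{3}$ ($t{\left(I \right)} = - \frac{\left(-1\right) I}{3} = \frac{I}{3}$)
$q{\left(s \right)} = \left(4 + s\right) \left(7 + s\right)$ ($q{\left(s \right)} = \left(s + 7\right) \left(s + 4\right) = \left(7 + s\right) \left(4 + s\right) = \left(4 + s\right) \left(7 + s\right)$)
$\left(q{\left(3 \right)} + t{\left(-5 + 2 F \right)}\right)^{2} = \left(\left(28 + 3^{2} + 11 \cdot 3\right) + \frac{-5 + 2 \cdot \frac{4}{3}}{3}\right)^{2} = \left(\left(28 + 9 + 33\right) + \frac{-5 + \frac{8}{3}}{3}\right)^{2} = \left(70 + \frac{1}{3} \left(- \frac{7}{3}\right)\right)^{2} = \left(70 - \frac{7}{9}\right)^{2} = \left(\frac{623}{9}\right)^{2} = \frac{388129}{81}$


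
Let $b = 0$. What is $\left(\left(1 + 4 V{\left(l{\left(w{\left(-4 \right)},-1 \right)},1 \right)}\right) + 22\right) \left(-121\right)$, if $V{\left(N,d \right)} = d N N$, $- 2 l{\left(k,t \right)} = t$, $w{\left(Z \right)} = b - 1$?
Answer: $-2904$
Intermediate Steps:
$w{\left(Z \right)} = -1$ ($w{\left(Z \right)} = 0 - 1 = -1$)
$l{\left(k,t \right)} = - \frac{t}{2}$
$V{\left(N,d \right)} = d N^{2}$ ($V{\left(N,d \right)} = N d N = d N^{2}$)
$\left(\left(1 + 4 V{\left(l{\left(w{\left(-4 \right)},-1 \right)},1 \right)}\right) + 22\right) \left(-121\right) = \left(\left(1 + 4 \cdot 1 \left(\left(- \frac{1}{2}\right) \left(-1\right)\right)^{2}\right) + 22\right) \left(-121\right) = \left(\left(1 + 4 \cdot 1 \left(\frac{1}{2}\right)^{2}\right) + 22\right) \left(-121\right) = \left(\left(1 + 4 \cdot 1 \cdot \frac{1}{4}\right) + 22\right) \left(-121\right) = \left(\left(1 + 4 \cdot \frac{1}{4}\right) + 22\right) \left(-121\right) = \left(\left(1 + 1\right) + 22\right) \left(-121\right) = \left(2 + 22\right) \left(-121\right) = 24 \left(-121\right) = -2904$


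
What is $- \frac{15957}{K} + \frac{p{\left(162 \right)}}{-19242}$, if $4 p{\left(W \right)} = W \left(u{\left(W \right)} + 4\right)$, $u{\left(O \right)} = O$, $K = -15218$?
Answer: $\frac{5687055}{8134021} \approx 0.69917$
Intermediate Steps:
$p{\left(W \right)} = \frac{W \left(4 + W\right)}{4}$ ($p{\left(W \right)} = \frac{W \left(W + 4\right)}{4} = \frac{W \left(4 + W\right)}{4}$)
$- \frac{15957}{K} + \frac{p{\left(162 \right)}}{-19242} = - \frac{15957}{-15218} + \frac{\frac{1}{4} \cdot 162 \left(4 + 162\right)}{-19242} = \left(-15957\right) \left(- \frac{1}{15218}\right) + \frac{1}{4} \cdot 162 \cdot 166 \left(- \frac{1}{19242}\right) = \frac{15957}{15218} + 6723 \left(- \frac{1}{19242}\right) = \frac{15957}{15218} - \frac{747}{2138} = \frac{5687055}{8134021}$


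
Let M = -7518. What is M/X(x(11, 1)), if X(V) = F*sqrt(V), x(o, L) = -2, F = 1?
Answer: 3759*I*sqrt(2) ≈ 5316.0*I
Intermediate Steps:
X(V) = sqrt(V) (X(V) = 1*sqrt(V) = sqrt(V))
M/X(x(11, 1)) = -7518*(-I*sqrt(2)/2) = -(-3759)*I*sqrt(2) = 3759*I*sqrt(2)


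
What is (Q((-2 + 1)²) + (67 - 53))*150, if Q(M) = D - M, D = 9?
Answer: 3300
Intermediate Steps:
Q(M) = 9 - M
(Q((-2 + 1)²) + (67 - 53))*150 = ((9 - (-2 + 1)²) + (67 - 53))*150 = ((9 - 1*(-1)²) + 14)*150 = ((9 - 1*1) + 14)*150 = ((9 - 1) + 14)*150 = (8 + 14)*150 = 22*150 = 3300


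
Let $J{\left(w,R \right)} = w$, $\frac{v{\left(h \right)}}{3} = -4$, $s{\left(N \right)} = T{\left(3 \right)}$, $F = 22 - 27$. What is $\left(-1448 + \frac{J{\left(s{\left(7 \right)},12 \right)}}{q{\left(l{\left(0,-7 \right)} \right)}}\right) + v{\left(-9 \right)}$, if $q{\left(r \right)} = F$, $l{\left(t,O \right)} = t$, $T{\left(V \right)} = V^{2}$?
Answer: $- \frac{7309}{5} \approx -1461.8$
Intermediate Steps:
$F = -5$ ($F = 22 - 27 = -5$)
$q{\left(r \right)} = -5$
$s{\left(N \right)} = 9$ ($s{\left(N \right)} = 3^{2} = 9$)
$v{\left(h \right)} = -12$ ($v{\left(h \right)} = 3 \left(-4\right) = -12$)
$\left(-1448 + \frac{J{\left(s{\left(7 \right)},12 \right)}}{q{\left(l{\left(0,-7 \right)} \right)}}\right) + v{\left(-9 \right)} = \left(-1448 + \frac{9}{-5}\right) - 12 = \left(-1448 + 9 \left(- \frac{1}{5}\right)\right) - 12 = \left(-1448 - \frac{9}{5}\right) - 12 = - \frac{7249}{5} - 12 = - \frac{7309}{5}$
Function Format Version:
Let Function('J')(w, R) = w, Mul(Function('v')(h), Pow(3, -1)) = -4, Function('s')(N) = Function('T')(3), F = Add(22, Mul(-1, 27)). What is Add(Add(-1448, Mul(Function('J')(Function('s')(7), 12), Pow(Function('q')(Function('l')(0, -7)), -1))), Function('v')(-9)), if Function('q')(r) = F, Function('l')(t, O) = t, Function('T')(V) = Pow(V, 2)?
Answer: Rational(-7309, 5) ≈ -1461.8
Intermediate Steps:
F = -5 (F = Add(22, -27) = -5)
Function('q')(r) = -5
Function('s')(N) = 9 (Function('s')(N) = Pow(3, 2) = 9)
Function('v')(h) = -12 (Function('v')(h) = Mul(3, -4) = -12)
Add(Add(-1448, Mul(Function('J')(Function('s')(7), 12), Pow(Function('q')(Function('l')(0, -7)), -1))), Function('v')(-9)) = Add(Add(-1448, Mul(9, Pow(-5, -1))), -12) = Add(Add(-1448, Mul(9, Rational(-1, 5))), -12) = Add(Add(-1448, Rational(-9, 5)), -12) = Add(Rational(-7249, 5), -12) = Rational(-7309, 5)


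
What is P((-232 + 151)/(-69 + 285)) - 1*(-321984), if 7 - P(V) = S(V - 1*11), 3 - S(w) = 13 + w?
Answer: 2575917/8 ≈ 3.2199e+5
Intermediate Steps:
S(w) = -10 - w (S(w) = 3 - (13 + w) = 3 + (-13 - w) = -10 - w)
P(V) = 6 + V (P(V) = 7 - (-10 - (V - 1*11)) = 7 - (-10 - (V - 11)) = 7 - (-10 - (-11 + V)) = 7 - (-10 + (11 - V)) = 7 - (1 - V) = 7 + (-1 + V) = 6 + V)
P((-232 + 151)/(-69 + 285)) - 1*(-321984) = (6 + (-232 + 151)/(-69 + 285)) - 1*(-321984) = (6 - 81/216) + 321984 = (6 - 81*1/216) + 321984 = (6 - 3/8) + 321984 = 45/8 + 321984 = 2575917/8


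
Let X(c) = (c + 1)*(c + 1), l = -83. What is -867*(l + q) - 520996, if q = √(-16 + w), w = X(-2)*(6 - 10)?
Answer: -449035 - 1734*I*√5 ≈ -4.4904e+5 - 3877.3*I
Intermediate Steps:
X(c) = (1 + c)² (X(c) = (1 + c)*(1 + c) = (1 + c)²)
w = -4 (w = (1 - 2)²*(6 - 10) = (-1)²*(-4) = 1*(-4) = -4)
q = 2*I*√5 (q = √(-16 - 4) = √(-20) = 2*I*√5 ≈ 4.4721*I)
-867*(l + q) - 520996 = -867*(-83 + 2*I*√5) - 520996 = (71961 - 1734*I*√5) - 520996 = -449035 - 1734*I*√5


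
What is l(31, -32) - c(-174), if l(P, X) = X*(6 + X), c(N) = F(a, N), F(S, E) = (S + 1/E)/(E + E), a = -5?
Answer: 50378393/60552 ≈ 831.99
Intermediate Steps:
F(S, E) = (S + 1/E)/(2*E) (F(S, E) = (S + 1/E)/((2*E)) = (S + 1/E)*(1/(2*E)) = (S + 1/E)/(2*E))
c(N) = (1 - 5*N)/(2*N**2) (c(N) = (1 + N*(-5))/(2*N**2) = (1 - 5*N)/(2*N**2))
l(31, -32) - c(-174) = -32*(6 - 32) - (1 - 5*(-174))/(2*(-174)**2) = -32*(-26) - (1 + 870)/(2*30276) = 832 - 871/(2*30276) = 832 - 1*871/60552 = 832 - 871/60552 = 50378393/60552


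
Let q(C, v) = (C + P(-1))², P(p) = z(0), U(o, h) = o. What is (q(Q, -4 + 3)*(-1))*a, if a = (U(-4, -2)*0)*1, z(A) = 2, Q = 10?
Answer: 0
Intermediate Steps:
P(p) = 2
q(C, v) = (2 + C)² (q(C, v) = (C + 2)² = (2 + C)²)
a = 0 (a = -4*0*1 = 0*1 = 0)
(q(Q, -4 + 3)*(-1))*a = ((2 + 10)²*(-1))*0 = (12²*(-1))*0 = (144*(-1))*0 = -144*0 = 0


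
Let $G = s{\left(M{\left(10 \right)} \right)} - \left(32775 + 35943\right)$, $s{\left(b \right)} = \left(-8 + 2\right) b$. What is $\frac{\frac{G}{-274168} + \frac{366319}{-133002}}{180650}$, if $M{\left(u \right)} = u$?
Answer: $- \frac{22821334009}{1646845700124600} \approx -1.3858 \cdot 10^{-5}$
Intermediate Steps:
$s{\left(b \right)} = - 6 b$
$G = -68778$ ($G = \left(-6\right) 10 - \left(32775 + 35943\right) = -60 - 68718 = -68778$)
$\frac{\frac{G}{-274168} + \frac{366319}{-133002}}{180650} = \frac{- \frac{68778}{-274168} + \frac{366319}{-133002}}{180650} = \left(\left(-68778\right) \left(- \frac{1}{274168}\right) + 366319 \left(- \frac{1}{133002}\right)\right) \frac{1}{180650} = \left(\frac{34389}{137084} - \frac{366319}{133002}\right) \frac{1}{180650} = \left(- \frac{22821334009}{9116223084}\right) \frac{1}{180650} = - \frac{22821334009}{1646845700124600}$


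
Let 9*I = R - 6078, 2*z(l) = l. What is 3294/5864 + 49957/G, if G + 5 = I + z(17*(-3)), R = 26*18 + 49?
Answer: -2617308495/34219372 ≈ -76.486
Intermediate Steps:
R = 517 (R = 468 + 49 = 517)
z(l) = l/2
I = -5561/9 (I = (517 - 6078)/9 = (⅑)*(-5561) = -5561/9 ≈ -617.89)
G = -11671/18 (G = -5 + (-5561/9 + (17*(-3))/2) = -5 + (-5561/9 + (½)*(-51)) = -5 + (-5561/9 - 51/2) = -5 - 11581/18 = -11671/18 ≈ -648.39)
3294/5864 + 49957/G = 3294/5864 + 49957/(-11671/18) = 3294*(1/5864) + 49957*(-18/11671) = 1647/2932 - 899226/11671 = -2617308495/34219372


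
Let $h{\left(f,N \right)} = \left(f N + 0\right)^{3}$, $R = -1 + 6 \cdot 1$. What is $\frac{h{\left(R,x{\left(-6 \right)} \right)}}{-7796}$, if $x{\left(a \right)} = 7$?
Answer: $- \frac{42875}{7796} \approx -5.4996$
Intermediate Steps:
$R = 5$ ($R = -1 + 6 = 5$)
$h{\left(f,N \right)} = N^{3} f^{3}$ ($h{\left(f,N \right)} = \left(N f + 0\right)^{3} = \left(N f\right)^{3} = N^{3} f^{3}$)
$\frac{h{\left(R,x{\left(-6 \right)} \right)}}{-7796} = \frac{7^{3} \cdot 5^{3}}{-7796} = 343 \cdot 125 \left(- \frac{1}{7796}\right) = 42875 \left(- \frac{1}{7796}\right) = - \frac{42875}{7796}$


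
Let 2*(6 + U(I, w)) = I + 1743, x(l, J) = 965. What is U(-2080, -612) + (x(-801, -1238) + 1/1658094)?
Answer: 655361654/829047 ≈ 790.50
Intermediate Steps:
U(I, w) = 1731/2 + I/2 (U(I, w) = -6 + (I + 1743)/2 = -6 + (1743 + I)/2 = -6 + (1743/2 + I/2) = 1731/2 + I/2)
U(-2080, -612) + (x(-801, -1238) + 1/1658094) = (1731/2 + (1/2)*(-2080)) + (965 + 1/1658094) = (1731/2 - 1040) + (965 + 1/1658094) = -349/2 + 1600060711/1658094 = 655361654/829047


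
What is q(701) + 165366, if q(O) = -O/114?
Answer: 18851023/114 ≈ 1.6536e+5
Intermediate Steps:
q(O) = -O/114 (q(O) = -O*(1/114) = -O/114)
q(701) + 165366 = -1/114*701 + 165366 = -701/114 + 165366 = 18851023/114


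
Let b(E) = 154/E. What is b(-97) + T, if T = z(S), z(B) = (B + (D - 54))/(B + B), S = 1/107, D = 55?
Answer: 5084/97 ≈ 52.412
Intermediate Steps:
S = 1/107 ≈ 0.0093458
z(B) = (1 + B)/(2*B) (z(B) = (B + (55 - 54))/(B + B) = (B + 1)/((2*B)) = (1 + B)*(1/(2*B)) = (1 + B)/(2*B))
T = 54 (T = (1 + 1/107)/(2*(1/107)) = (½)*107*(108/107) = 54)
b(-97) + T = 154/(-97) + 54 = 154*(-1/97) + 54 = -154/97 + 54 = 5084/97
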